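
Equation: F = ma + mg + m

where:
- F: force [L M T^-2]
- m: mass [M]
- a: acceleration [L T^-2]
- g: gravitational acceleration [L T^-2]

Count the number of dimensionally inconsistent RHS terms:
1

LHS F: [L M T^-2]
- ma: [L M T^-2] ✓
- mg: [L M T^-2] ✓
- m: [M] ✗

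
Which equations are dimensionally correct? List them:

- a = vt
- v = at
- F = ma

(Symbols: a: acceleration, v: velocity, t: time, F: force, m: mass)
Dimensionally correct: v = at, F = ma
Dimensionally incorrect: a = vt
Ordered (correct first, then incorrect): v = at, F = ma, a = vt

- a = vt: LHS [L T^-2], RHS [L] → incorrect ✗
- v = at: LHS [L T^-1], RHS [L T^-1] → correct ✓
- F = ma: LHS [L M T^-2], RHS [L M T^-2] → correct ✓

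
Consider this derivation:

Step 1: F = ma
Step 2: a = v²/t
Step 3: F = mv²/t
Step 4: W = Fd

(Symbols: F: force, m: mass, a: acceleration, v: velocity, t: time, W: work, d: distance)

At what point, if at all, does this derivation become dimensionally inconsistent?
Step 2

Step 1: F = ma → LHS [L M T^-2], RHS [L M T^-2] ✓
Step 2: a = v²/t → LHS [L T^-2], RHS [L^2 T^-3] ✗

The first dimensional inconsistency appears in step 2: a = v²/t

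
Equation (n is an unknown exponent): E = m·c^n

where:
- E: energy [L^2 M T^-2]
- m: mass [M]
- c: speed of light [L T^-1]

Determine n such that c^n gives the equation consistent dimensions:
n = 2

E has dimensions [L^2 M T^-2]; c has dimensions [L T^-1].
The rest of the RHS has dimensions [M], so c^n must supply [L^2 T^-2].
With n = 2: m·c^2 has dimensions [L^2 M T^-2], matching the LHS ✓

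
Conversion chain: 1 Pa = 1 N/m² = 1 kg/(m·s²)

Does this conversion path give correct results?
The chain is correct (no errors).

Correct: Pascal is Newton per square meter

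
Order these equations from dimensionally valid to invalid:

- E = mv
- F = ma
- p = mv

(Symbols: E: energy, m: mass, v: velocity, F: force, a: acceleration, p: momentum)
Dimensionally correct: F = ma, p = mv
Dimensionally incorrect: E = mv
Ordered (correct first, then incorrect): F = ma, p = mv, E = mv

- E = mv: LHS [L^2 M T^-2], RHS [L M T^-1] → incorrect ✗
- F = ma: LHS [L M T^-2], RHS [L M T^-2] → correct ✓
- p = mv: LHS [L M T^-1], RHS [L M T^-1] → correct ✓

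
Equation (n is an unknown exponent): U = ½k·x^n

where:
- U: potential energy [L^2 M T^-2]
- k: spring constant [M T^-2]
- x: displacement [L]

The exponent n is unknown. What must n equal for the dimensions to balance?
n = 2

U has dimensions [L^2 M T^-2]; x has dimensions [L].
The rest of the RHS has dimensions [M T^-2], so x^n must supply [L^2].
With n = 2: ½k·x^2 has dimensions [L^2 M T^-2], matching the LHS ✓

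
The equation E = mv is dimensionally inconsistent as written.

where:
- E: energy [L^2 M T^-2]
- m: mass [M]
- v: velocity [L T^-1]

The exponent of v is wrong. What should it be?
The exponent of v should be 2: E = mv^2

The LHS E has dimensions [L^2 M T^-2]; v has dimensions [L T^-1].
As written, the RHS mv (exponent 1 on v) has dimensions [L M T^-1], which does not match.
With exponent 2, the RHS mv^2 has dimensions [L^2 M T^-2], matching the LHS.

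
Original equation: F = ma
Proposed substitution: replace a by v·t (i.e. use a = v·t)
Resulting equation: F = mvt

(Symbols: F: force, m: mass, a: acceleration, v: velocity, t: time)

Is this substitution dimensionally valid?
No

[a] = [L T^-2] and [v·t] = [L]. These differ, so the substitution replaces a quantity by one of different dimensions and the result F = mvt has LHS [L M T^-2] vs RHS [L M] — inconsistent.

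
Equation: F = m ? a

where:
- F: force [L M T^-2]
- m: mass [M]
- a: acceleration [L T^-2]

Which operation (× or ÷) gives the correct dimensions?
multiplication (×): F = m × a

F [L M T^-2]; m [M]; a [L T^-2].
m × a → [L M T^-2] ✓
m ÷ a → [L^-1 M T^2] ✗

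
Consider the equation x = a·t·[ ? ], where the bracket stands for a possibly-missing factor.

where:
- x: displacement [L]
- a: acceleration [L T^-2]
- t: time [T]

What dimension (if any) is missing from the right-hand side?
[T] — time (e.g. t)

x has dimensions [L]; a·t has dimensions [L T^-1].
The bracketed factor must supply [L] / [L T^-1] = [T].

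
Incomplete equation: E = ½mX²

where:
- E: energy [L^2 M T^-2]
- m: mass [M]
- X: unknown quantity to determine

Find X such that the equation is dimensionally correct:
X = v (velocity), dimensions [L T^-1]

E has dimensions [L^2 M T^-2]; the rest of the RHS (½m) has dimensions [M].
So X² must have dimensions [L^2 T^-2], i.e. X has dimensions [L T^-1] — X = v (velocity).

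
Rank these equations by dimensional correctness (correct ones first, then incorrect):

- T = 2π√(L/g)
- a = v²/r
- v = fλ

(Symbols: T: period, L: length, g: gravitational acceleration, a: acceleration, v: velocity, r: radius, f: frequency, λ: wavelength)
Dimensionally correct: T = 2π√(L/g), a = v²/r, v = fλ
Dimensionally incorrect: none
Ordered (correct first, then incorrect): T = 2π√(L/g), a = v²/r, v = fλ

- T = 2π√(L/g): LHS [T], RHS [T] → correct ✓
- a = v²/r: LHS [L T^-2], RHS [L T^-2] → correct ✓
- v = fλ: LHS [L T^-1], RHS [L T^-1] → correct ✓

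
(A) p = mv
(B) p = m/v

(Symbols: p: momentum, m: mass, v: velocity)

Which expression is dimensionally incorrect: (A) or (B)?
(B)

(A) p = mv: LHS [L M T^-1], RHS [L M T^-1] ✓
(B) p = m/v: LHS [L M T^-1], RHS [L^-1 M T] ✗

Expression (B) p = m/v is dimensionally incorrect.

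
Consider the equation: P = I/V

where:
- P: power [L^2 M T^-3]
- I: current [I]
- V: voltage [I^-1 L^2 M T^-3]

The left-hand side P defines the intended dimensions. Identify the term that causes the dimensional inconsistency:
The right-hand side term I/V

P has dimensions [L^2 M T^-3], but I/V has dimensions [I^2 L^-2 M^-1 T^3], so the term I/V is dimensionally wrong for P.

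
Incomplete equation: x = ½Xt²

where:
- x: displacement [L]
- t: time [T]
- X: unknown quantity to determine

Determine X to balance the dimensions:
X = a (acceleration), dimensions [L T^-2]

x has dimensions [L]; the rest of the RHS (½ t²) has dimensions [T^2].
So X must have dimensions [L T^-2] — X = a (acceleration).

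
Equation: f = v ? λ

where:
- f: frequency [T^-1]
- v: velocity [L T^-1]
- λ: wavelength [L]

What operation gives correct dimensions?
division (÷): f = v ÷ λ

f [T^-1]; v [L T^-1]; λ [L].
v × λ → [L^2 T^-1] ✗
v ÷ λ → [T^-1] ✓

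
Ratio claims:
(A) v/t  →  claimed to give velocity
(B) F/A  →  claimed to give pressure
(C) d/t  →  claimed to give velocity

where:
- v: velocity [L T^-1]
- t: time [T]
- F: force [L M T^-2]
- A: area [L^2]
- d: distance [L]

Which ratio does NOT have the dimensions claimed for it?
(A) v/t does not give velocity

(A) v/t: [L T^-2] ≠ velocity [L T^-1] ✗
(B) F/A: [L^-1 M T^-2] = pressure [L^-1 M T^-2] ✓
(C) d/t: [L T^-1] = velocity [L T^-1] ✓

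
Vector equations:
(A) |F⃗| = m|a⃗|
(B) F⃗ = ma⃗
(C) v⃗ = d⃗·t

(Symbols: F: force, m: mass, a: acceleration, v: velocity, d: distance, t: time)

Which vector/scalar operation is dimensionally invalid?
(C) v⃗ = d⃗·t

(A) |F⃗| = m|a⃗|: LHS [L M T^-2], RHS [L M T^-2] ✓ — magnitudes of vectors are scalars
(B) F⃗ = ma⃗: LHS [L M T^-2], RHS [L M T^-2] ✓ — Force and acceleration are vectors, mass is a scalar
(C) v⃗ = d⃗·t: LHS [L T^-1], RHS [L T] ✗ — velocity is displacement per time; should be d⃗/t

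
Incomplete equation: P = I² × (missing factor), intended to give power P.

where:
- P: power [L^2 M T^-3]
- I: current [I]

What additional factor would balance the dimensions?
R (resistance), dimensions [I^-2 L^2 M T^-3]

P has dimensions [L^2 M T^-3] and I² has dimensions [I^2].
The missing factor must have dimensions [L^2 M T^-3] / [I^2] = [I^-2 L^2 M T^-3], i.e. resistance (R).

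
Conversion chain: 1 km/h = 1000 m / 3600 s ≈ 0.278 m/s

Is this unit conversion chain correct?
The chain is correct (no errors).

Correct: 1 km = 1000 m, 1 h = 3600 s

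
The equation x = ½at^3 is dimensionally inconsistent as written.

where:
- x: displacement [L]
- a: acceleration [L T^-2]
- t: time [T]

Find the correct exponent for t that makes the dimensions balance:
The exponent of t should be 2: x = ½at^2

The LHS x has dimensions [L]; t has dimensions [T].
As written, the RHS ½at^3 (exponent 3 on t) has dimensions [L T], which does not match.
With exponent 2, the RHS ½at^2 has dimensions [L], matching the LHS.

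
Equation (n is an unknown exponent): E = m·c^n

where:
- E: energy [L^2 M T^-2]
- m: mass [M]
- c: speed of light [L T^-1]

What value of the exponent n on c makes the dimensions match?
n = 2

E has dimensions [L^2 M T^-2]; c has dimensions [L T^-1].
The rest of the RHS has dimensions [M], so c^n must supply [L^2 T^-2].
With n = 2: m·c^2 has dimensions [L^2 M T^-2], matching the LHS ✓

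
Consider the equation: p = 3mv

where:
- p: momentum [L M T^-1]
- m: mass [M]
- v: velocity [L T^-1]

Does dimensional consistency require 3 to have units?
No

p has dimensions [L M T^-1] and mv already has dimensions [L M T^-1], so the equation balances without 3 contributing any dimensions. 3 is a pure (dimensionless) number; changing or removing it would not affect dimensional consistency.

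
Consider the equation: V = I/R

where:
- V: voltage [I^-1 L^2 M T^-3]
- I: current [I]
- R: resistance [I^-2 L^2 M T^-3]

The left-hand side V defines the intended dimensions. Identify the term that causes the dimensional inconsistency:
The right-hand side term I/R

V has dimensions [I^-1 L^2 M T^-3], but I/R has dimensions [I^3 L^-2 M^-1 T^3], so the term I/R is dimensionally wrong for V.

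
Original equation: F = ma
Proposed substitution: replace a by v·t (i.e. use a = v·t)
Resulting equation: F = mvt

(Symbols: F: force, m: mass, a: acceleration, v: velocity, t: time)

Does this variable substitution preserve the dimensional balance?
No

[a] = [L T^-2] and [v·t] = [L]. These differ, so the substitution replaces a quantity by one of different dimensions and the result F = mvt has LHS [L M T^-2] vs RHS [L M] — inconsistent.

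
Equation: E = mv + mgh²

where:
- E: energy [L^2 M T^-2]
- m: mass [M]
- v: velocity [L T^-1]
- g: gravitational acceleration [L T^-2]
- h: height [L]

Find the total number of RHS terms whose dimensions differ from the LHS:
2

LHS E: [L^2 M T^-2]
- mv: [L M T^-1] ✗
- mgh²: [L^3 M T^-2] ✗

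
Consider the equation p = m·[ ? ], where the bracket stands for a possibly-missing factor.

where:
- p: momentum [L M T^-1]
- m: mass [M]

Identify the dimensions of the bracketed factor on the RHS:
[L T^-1] — velocity (e.g. v)

p has dimensions [L M T^-1]; m has dimensions [M].
The bracketed factor must supply [L M T^-1] / [M] = [L T^-1].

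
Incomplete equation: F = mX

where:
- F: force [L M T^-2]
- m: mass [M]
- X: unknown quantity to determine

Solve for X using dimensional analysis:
X = a (acceleration), dimensions [L T^-2]

F has dimensions [L M T^-2]; the rest of the RHS (m) has dimensions [M].
So X must have dimensions [L T^-2] — X = a (acceleration).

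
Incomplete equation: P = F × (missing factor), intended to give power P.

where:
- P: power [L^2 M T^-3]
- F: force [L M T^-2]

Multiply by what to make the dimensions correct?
v (velocity), dimensions [L T^-1]

P has dimensions [L^2 M T^-3] and F has dimensions [L M T^-2].
The missing factor must have dimensions [L^2 M T^-3] / [L M T^-2] = [L T^-1], i.e. velocity (v).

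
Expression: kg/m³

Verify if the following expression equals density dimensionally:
Yes

The expression kg/m³ has dimensions [L^-3 M], which is exactly density [L^-3 M].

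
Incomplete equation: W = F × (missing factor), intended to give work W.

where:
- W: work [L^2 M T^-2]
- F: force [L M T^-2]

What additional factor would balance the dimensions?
d (distance), dimensions [L]

W has dimensions [L^2 M T^-2] and F has dimensions [L M T^-2].
The missing factor must have dimensions [L^2 M T^-2] / [L M T^-2] = [L], i.e. distance (d).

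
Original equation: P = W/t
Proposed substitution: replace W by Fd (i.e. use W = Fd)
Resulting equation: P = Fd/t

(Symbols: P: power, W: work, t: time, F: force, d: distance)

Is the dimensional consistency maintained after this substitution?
Yes

[W] = [L^2 M T^-2] and [Fd] = [L^2 M T^-2]. These match, so the substitution replaces a quantity by one of the same dimensions and the result P = Fd/t has LHS [L^2 M T^-3] vs RHS [L^2 M T^-3] — still consistent.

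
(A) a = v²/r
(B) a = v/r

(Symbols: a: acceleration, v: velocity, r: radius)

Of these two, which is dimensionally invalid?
(B)

(A) a = v²/r: LHS [L T^-2], RHS [L T^-2] ✓
(B) a = v/r: LHS [L T^-2], RHS [T^-1] ✗

Expression (B) a = v/r is dimensionally incorrect.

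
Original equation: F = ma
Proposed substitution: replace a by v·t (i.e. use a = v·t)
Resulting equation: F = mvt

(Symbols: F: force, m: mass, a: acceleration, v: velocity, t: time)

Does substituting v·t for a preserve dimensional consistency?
No

[a] = [L T^-2] and [v·t] = [L]. These differ, so the substitution replaces a quantity by one of different dimensions and the result F = mvt has LHS [L M T^-2] vs RHS [L M] — inconsistent.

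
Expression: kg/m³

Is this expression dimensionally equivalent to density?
Yes

The expression kg/m³ has dimensions [L^-3 M], which is exactly density [L^-3 M].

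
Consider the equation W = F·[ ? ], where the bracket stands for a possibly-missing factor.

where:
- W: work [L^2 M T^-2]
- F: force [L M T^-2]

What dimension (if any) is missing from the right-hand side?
[L] — length (e.g. a distance d)

W has dimensions [L^2 M T^-2]; F has dimensions [L M T^-2].
The bracketed factor must supply [L^2 M T^-2] / [L M T^-2] = [L].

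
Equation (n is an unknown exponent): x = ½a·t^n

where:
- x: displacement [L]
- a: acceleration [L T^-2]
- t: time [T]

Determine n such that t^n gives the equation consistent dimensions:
n = 2

x has dimensions [L]; t has dimensions [T].
The rest of the RHS has dimensions [L T^-2], so t^n must supply [T^2].
With n = 2: ½a·t^2 has dimensions [L], matching the LHS ✓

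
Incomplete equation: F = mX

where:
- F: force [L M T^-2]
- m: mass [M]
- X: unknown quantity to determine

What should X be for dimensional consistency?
X = a (acceleration), dimensions [L T^-2]

F has dimensions [L M T^-2]; the rest of the RHS (m) has dimensions [M].
So X must have dimensions [L T^-2] — X = a (acceleration).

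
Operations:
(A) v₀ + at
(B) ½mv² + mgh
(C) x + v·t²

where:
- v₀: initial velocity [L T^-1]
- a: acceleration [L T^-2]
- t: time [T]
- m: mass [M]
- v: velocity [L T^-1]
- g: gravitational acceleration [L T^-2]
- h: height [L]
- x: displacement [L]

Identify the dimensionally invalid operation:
(C) x + v·t²

(A) v₀ + at: v₀ [L T^-1] and at [L T^-1] — same dimensions ✓
(B) ½mv² + mgh: ½mv² [L^2 M T^-2] and mgh [L^2 M T^-2] — same dimensions ✓
(C) x + v·t²: x [L] and v·t² [L T] — different dimensions cannot be added/subtracted ✗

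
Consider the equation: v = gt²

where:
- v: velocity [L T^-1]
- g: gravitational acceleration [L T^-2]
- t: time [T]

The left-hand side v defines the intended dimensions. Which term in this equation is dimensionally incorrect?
The right-hand side term gt²

v has dimensions [L T^-1], but gt² has dimensions [L], so the term gt² is dimensionally wrong for v.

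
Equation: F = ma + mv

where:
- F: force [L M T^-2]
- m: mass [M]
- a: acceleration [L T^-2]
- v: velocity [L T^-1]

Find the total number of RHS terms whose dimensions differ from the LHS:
1

LHS F: [L M T^-2]
- ma: [L M T^-2] ✓
- mv: [L M T^-1] ✗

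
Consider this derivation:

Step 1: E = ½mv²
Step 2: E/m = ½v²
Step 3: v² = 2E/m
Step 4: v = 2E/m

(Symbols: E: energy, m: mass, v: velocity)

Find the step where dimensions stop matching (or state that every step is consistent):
Step 4

Step 1: E = ½mv² → LHS [L^2 M T^-2], RHS [L^2 M T^-2] ✓
Step 2: E/m = ½v² → LHS [L^2 T^-2], RHS [L^2 T^-2] ✓
Step 3: v² = 2E/m → LHS [L^2 T^-2], RHS [L^2 T^-2] ✓
Step 4: v = 2E/m → LHS [L T^-1], RHS [L^2 T^-2] ✗

The first dimensional inconsistency appears in step 4: v = 2E/m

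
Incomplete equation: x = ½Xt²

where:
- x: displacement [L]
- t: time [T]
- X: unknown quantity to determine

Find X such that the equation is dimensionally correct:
X = a (acceleration), dimensions [L T^-2]

x has dimensions [L]; the rest of the RHS (½ t²) has dimensions [T^2].
So X must have dimensions [L T^-2] — X = a (acceleration).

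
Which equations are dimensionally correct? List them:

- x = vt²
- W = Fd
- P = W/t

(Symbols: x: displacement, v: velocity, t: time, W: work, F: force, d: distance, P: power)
Dimensionally correct: W = Fd, P = W/t
Dimensionally incorrect: x = vt²
Ordered (correct first, then incorrect): W = Fd, P = W/t, x = vt²

- x = vt²: LHS [L], RHS [L T] → incorrect ✗
- W = Fd: LHS [L^2 M T^-2], RHS [L^2 M T^-2] → correct ✓
- P = W/t: LHS [L^2 M T^-3], RHS [L^2 M T^-3] → correct ✓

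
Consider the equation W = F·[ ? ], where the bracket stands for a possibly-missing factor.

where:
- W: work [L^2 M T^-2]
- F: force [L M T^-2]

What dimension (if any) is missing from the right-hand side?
[L] — length (e.g. a distance d)

W has dimensions [L^2 M T^-2]; F has dimensions [L M T^-2].
The bracketed factor must supply [L^2 M T^-2] / [L M T^-2] = [L].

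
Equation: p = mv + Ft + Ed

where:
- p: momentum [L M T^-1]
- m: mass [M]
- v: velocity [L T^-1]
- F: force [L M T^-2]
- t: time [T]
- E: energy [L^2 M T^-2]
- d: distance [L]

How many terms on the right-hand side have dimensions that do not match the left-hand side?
1

LHS p: [L M T^-1]
- mv: [L M T^-1] ✓
- Ft: [L M T^-1] ✓
- Ed: [L^3 M T^-2] ✗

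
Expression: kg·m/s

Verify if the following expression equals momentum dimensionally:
Yes

The expression kg·m/s has dimensions [L M T^-1], which is exactly momentum [L M T^-1].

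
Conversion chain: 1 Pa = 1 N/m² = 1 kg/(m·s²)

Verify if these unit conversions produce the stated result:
The chain is correct (no errors).

Correct: Pascal is Newton per square meter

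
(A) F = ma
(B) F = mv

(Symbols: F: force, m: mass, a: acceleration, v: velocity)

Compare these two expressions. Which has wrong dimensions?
(B)

(A) F = ma: LHS [L M T^-2], RHS [L M T^-2] ✓
(B) F = mv: LHS [L M T^-2], RHS [L M T^-1] ✗

Expression (B) F = mv is dimensionally incorrect.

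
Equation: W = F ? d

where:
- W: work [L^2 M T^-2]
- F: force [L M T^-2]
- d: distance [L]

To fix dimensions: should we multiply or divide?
multiplication (×): W = F × d

W [L^2 M T^-2]; F [L M T^-2]; d [L].
F × d → [L^2 M T^-2] ✓
F ÷ d → [M T^-2] ✗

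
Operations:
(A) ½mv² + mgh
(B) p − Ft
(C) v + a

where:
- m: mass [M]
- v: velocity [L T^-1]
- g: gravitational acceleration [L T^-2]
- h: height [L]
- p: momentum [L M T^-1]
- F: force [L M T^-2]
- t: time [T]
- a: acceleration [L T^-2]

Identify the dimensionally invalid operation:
(C) v + a

(A) ½mv² + mgh: ½mv² [L^2 M T^-2] and mgh [L^2 M T^-2] — same dimensions ✓
(B) p − Ft: p [L M T^-1] and Ft [L M T^-1] — same dimensions ✓
(C) v + a: v [L T^-1] and a [L T^-2] — different dimensions cannot be added/subtracted ✗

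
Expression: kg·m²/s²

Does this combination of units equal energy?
Yes

The expression kg·m²/s² has dimensions [L^2 M T^-2], which is exactly energy [L^2 M T^-2].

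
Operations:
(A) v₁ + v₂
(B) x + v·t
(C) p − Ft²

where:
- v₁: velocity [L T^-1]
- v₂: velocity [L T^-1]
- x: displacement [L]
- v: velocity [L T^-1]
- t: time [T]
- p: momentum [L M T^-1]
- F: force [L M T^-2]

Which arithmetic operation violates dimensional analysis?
(C) p − Ft²

(A) v₁ + v₂: v₁ [L T^-1] and v₂ [L T^-1] — same dimensions ✓
(B) x + v·t: x [L] and v·t [L] — same dimensions ✓
(C) p − Ft²: p [L M T^-1] and Ft² [L M] — different dimensions cannot be added/subtracted ✗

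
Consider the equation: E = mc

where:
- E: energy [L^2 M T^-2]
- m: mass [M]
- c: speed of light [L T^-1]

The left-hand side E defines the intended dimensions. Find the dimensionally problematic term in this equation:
The right-hand side term mc

E has dimensions [L^2 M T^-2], but mc has dimensions [L M T^-1], so the term mc is dimensionally wrong for E.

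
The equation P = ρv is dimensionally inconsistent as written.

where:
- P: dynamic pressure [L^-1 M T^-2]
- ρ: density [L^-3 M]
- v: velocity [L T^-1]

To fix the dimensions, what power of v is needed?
The exponent of v should be 2: P = ρv^2

The LHS P has dimensions [L^-1 M T^-2]; v has dimensions [L T^-1].
As written, the RHS ρv (exponent 1 on v) has dimensions [L^-2 M T^-1], which does not match.
With exponent 2, the RHS ρv^2 has dimensions [L^-1 M T^-2], matching the LHS.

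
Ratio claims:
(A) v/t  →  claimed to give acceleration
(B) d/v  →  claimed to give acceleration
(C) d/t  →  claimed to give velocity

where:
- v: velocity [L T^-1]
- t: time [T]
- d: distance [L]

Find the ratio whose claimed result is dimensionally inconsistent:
(B) d/v does not give acceleration

(A) v/t: [L T^-2] = acceleration [L T^-2] ✓
(B) d/v: [T] ≠ acceleration [L T^-2] ✗
(C) d/t: [L T^-1] = velocity [L T^-1] ✓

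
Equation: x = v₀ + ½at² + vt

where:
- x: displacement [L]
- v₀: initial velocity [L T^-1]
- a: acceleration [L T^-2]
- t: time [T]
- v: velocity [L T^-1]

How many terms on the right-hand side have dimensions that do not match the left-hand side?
1

LHS x: [L]
- v₀: [L T^-1] ✗
- ½at²: [L] ✓
- vt: [L] ✓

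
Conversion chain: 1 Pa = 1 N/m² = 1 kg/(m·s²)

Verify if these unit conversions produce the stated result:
The chain is correct (no errors).

Correct: Pascal is Newton per square meter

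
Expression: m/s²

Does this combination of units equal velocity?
No

The expression m/s² has dimensions [L T^-2], but velocity has dimensions [L T^-1].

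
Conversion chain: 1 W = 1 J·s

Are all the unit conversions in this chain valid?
The chain is incorrect (it contains an error).

Incorrect: Watt is J/s, not J·s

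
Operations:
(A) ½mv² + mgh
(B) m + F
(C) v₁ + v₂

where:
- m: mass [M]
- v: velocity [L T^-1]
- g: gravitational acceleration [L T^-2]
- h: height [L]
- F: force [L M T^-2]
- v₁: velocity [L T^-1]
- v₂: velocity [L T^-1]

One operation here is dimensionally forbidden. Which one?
(B) m + F

(A) ½mv² + mgh: ½mv² [L^2 M T^-2] and mgh [L^2 M T^-2] — same dimensions ✓
(B) m + F: m [M] and F [L M T^-2] — different dimensions cannot be added/subtracted ✗
(C) v₁ + v₂: v₁ [L T^-1] and v₂ [L T^-1] — same dimensions ✓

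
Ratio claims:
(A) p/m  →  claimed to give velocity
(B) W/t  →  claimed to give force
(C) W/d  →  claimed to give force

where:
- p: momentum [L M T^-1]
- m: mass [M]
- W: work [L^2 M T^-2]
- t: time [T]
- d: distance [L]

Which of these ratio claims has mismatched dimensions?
(B) W/t does not give force

(A) p/m: [L T^-1] = velocity [L T^-1] ✓
(B) W/t: [L^2 M T^-3] ≠ force [L M T^-2] ✗
(C) W/d: [L M T^-2] = force [L M T^-2] ✓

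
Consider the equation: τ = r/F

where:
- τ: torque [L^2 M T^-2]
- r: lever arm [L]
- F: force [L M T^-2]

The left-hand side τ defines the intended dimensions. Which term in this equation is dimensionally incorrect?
The right-hand side term r/F

τ has dimensions [L^2 M T^-2], but r/F has dimensions [M^-1 T^2], so the term r/F is dimensionally wrong for τ.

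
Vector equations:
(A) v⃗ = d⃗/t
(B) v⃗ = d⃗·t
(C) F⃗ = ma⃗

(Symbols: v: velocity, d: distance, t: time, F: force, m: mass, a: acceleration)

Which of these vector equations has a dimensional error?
(B) v⃗ = d⃗·t

(A) v⃗ = d⃗/t: LHS [L T^-1], RHS [L T^-1] ✓ — displacement (vector) divided by time (scalar)
(B) v⃗ = d⃗·t: LHS [L T^-1], RHS [L T] ✗ — velocity is displacement per time; should be d⃗/t
(C) F⃗ = ma⃗: LHS [L M T^-2], RHS [L M T^-2] ✓ — Force and acceleration are vectors, mass is a scalar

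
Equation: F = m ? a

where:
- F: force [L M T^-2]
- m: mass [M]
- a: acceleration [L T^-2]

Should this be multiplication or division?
multiplication (×): F = m × a

F [L M T^-2]; m [M]; a [L T^-2].
m × a → [L M T^-2] ✓
m ÷ a → [L^-1 M T^2] ✗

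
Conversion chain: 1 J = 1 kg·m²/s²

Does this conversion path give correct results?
The chain is correct (no errors).

Correct: Joule is defined as kg·m²/s²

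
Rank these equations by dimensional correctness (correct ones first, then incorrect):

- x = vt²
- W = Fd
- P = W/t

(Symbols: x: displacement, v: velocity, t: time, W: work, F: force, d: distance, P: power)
Dimensionally correct: W = Fd, P = W/t
Dimensionally incorrect: x = vt²
Ordered (correct first, then incorrect): W = Fd, P = W/t, x = vt²

- x = vt²: LHS [L], RHS [L T] → incorrect ✗
- W = Fd: LHS [L^2 M T^-2], RHS [L^2 M T^-2] → correct ✓
- P = W/t: LHS [L^2 M T^-3], RHS [L^2 M T^-3] → correct ✓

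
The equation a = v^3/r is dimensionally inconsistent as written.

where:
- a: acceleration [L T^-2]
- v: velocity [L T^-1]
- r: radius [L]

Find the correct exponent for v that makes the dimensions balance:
The exponent of v should be 2: a = v^2/r

The LHS a has dimensions [L T^-2]; v has dimensions [L T^-1].
As written, the RHS v^3/r (exponent 3 on v) has dimensions [L^2 T^-3], which does not match.
With exponent 2, the RHS v^2/r has dimensions [L T^-2], matching the LHS.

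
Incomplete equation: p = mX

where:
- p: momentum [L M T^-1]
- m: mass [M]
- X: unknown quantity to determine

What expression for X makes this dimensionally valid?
X = v (velocity), dimensions [L T^-1]

p has dimensions [L M T^-1]; the rest of the RHS (m) has dimensions [M].
So X must have dimensions [L T^-1] — X = v (velocity).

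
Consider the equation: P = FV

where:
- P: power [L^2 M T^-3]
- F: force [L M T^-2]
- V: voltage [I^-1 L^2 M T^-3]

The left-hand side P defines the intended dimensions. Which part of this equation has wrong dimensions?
The right-hand side term FV

P has dimensions [L^2 M T^-3], but FV has dimensions [I^-1 L^3 M^2 T^-5], so the term FV is dimensionally wrong for P.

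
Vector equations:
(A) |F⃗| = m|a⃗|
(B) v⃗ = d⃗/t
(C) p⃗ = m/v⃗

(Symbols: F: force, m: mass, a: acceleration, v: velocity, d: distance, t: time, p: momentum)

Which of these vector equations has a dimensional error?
(C) p⃗ = m/v⃗

(A) |F⃗| = m|a⃗|: LHS [L M T^-2], RHS [L M T^-2] ✓ — magnitudes of vectors are scalars
(B) v⃗ = d⃗/t: LHS [L T^-1], RHS [L T^-1] ✓ — displacement (vector) divided by time (scalar)
(C) p⃗ = m/v⃗: LHS [L M T^-1], RHS [L^-1 M T] ✗ — momentum is mass times velocity; should be mv⃗ (and division by a vector is undefined)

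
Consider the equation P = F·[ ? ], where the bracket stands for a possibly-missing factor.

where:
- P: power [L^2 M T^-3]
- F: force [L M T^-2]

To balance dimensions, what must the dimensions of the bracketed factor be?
[L T^-1] — velocity (e.g. v)

P has dimensions [L^2 M T^-3]; F has dimensions [L M T^-2].
The bracketed factor must supply [L^2 M T^-3] / [L M T^-2] = [L T^-1].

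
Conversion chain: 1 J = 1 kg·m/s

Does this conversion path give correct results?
The chain is incorrect (it contains an error).

Incorrect: Joule is kg·m²/s², not kg·m/s (that is momentum)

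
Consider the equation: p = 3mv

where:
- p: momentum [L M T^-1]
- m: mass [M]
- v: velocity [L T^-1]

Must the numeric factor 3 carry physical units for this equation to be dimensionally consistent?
No

p has dimensions [L M T^-1] and mv already has dimensions [L M T^-1], so the equation balances without 3 contributing any dimensions. 3 is a pure (dimensionless) number; changing or removing it would not affect dimensional consistency.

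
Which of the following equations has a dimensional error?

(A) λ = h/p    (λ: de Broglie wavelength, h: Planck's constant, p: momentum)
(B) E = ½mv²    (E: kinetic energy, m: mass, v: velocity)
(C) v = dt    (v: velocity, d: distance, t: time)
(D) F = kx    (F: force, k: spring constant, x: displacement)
(C) v = dt

The equation (C) v = dt is dimensionally incorrect.

LHS (v): [L T^-1]
RHS (dt): [L T] ✗

The dimensions do not match. The other three equations balance.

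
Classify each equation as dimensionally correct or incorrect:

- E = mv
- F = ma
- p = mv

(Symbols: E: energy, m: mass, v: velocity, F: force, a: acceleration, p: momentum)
Dimensionally correct: F = ma, p = mv
Dimensionally incorrect: E = mv
Ordered (correct first, then incorrect): F = ma, p = mv, E = mv

- E = mv: LHS [L^2 M T^-2], RHS [L M T^-1] → incorrect ✗
- F = ma: LHS [L M T^-2], RHS [L M T^-2] → correct ✓
- p = mv: LHS [L M T^-1], RHS [L M T^-1] → correct ✓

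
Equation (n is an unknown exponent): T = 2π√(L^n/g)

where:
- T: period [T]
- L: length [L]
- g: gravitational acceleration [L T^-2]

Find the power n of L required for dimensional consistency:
n = 1

T has dimensions [T]; L has dimensions [L].
With n = 1: 2π√(L^1/g) has dimensions [T], matching the LHS ✓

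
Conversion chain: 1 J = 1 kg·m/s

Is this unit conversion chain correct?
The chain is incorrect (it contains an error).

Incorrect: Joule is kg·m²/s², not kg·m/s (that is momentum)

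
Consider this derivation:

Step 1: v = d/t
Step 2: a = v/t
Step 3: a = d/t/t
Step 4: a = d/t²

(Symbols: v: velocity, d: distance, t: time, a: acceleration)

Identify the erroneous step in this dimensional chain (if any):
No step introduces an error — all steps are dimensionally consistent.

Step 1: v = d/t → LHS [L T^-1], RHS [L T^-1] ✓
Step 2: a = v/t → LHS [L T^-2], RHS [L T^-2] ✓
Step 3: a = d/t/t → LHS [L T^-2], RHS [L T^-2] ✓
Step 4: a = d/t² → LHS [L T^-2], RHS [L T^-2] ✓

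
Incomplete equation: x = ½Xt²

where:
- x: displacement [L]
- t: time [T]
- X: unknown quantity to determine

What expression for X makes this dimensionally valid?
X = a (acceleration), dimensions [L T^-2]

x has dimensions [L]; the rest of the RHS (½ t²) has dimensions [T^2].
So X must have dimensions [L T^-2] — X = a (acceleration).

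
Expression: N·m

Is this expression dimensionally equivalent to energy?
Yes

The expression N·m has dimensions [L^2 M T^-2], which is exactly energy [L^2 M T^-2].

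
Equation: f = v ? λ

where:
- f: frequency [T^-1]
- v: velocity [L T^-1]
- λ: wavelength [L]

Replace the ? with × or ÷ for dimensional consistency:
division (÷): f = v ÷ λ

f [T^-1]; v [L T^-1]; λ [L].
v × λ → [L^2 T^-1] ✗
v ÷ λ → [T^-1] ✓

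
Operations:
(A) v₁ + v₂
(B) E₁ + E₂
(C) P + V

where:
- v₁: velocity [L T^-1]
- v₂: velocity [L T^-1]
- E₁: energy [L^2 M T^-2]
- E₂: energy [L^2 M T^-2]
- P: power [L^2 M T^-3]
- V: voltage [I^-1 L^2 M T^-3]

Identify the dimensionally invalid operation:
(C) P + V

(A) v₁ + v₂: v₁ [L T^-1] and v₂ [L T^-1] — same dimensions ✓
(B) E₁ + E₂: E₁ [L^2 M T^-2] and E₂ [L^2 M T^-2] — same dimensions ✓
(C) P + V: P [L^2 M T^-3] and V [I^-1 L^2 M T^-3] — different dimensions cannot be added/subtracted ✗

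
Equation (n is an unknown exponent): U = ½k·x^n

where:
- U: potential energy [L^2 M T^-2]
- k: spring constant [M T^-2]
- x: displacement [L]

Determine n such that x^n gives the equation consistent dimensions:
n = 2

U has dimensions [L^2 M T^-2]; x has dimensions [L].
The rest of the RHS has dimensions [M T^-2], so x^n must supply [L^2].
With n = 2: ½k·x^2 has dimensions [L^2 M T^-2], matching the LHS ✓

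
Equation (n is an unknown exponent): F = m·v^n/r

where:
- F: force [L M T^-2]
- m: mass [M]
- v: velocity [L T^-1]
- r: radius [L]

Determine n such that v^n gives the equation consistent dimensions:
n = 2

F has dimensions [L M T^-2]; v has dimensions [L T^-1].
The rest of the RHS has dimensions [L^-1 M], so v^n must supply [L^2 T^-2].
With n = 2: m·v^2/r has dimensions [L M T^-2], matching the LHS ✓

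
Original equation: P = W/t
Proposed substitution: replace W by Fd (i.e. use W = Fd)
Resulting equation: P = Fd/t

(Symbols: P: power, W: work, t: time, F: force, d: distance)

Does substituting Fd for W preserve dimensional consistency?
Yes

[W] = [L^2 M T^-2] and [Fd] = [L^2 M T^-2]. These match, so the substitution replaces a quantity by one of the same dimensions and the result P = Fd/t has LHS [L^2 M T^-3] vs RHS [L^2 M T^-3] — still consistent.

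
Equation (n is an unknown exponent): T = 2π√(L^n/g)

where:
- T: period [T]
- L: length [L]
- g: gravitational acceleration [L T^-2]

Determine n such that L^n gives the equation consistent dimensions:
n = 1

T has dimensions [T]; L has dimensions [L].
With n = 1: 2π√(L^1/g) has dimensions [T], matching the LHS ✓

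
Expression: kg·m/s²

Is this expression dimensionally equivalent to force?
Yes

The expression kg·m/s² has dimensions [L M T^-2], which is exactly force [L M T^-2].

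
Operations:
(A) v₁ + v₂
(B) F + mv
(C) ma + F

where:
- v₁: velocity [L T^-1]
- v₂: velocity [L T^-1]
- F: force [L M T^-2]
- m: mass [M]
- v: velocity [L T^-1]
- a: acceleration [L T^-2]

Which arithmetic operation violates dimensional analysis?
(B) F + mv

(A) v₁ + v₂: v₁ [L T^-1] and v₂ [L T^-1] — same dimensions ✓
(B) F + mv: F [L M T^-2] and mv [L M T^-1] — different dimensions cannot be added/subtracted ✗
(C) ma + F: ma [L M T^-2] and F [L M T^-2] — same dimensions ✓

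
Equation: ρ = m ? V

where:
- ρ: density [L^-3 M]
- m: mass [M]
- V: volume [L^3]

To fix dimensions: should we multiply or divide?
division (÷): ρ = m ÷ V

ρ [L^-3 M]; m [M]; V [L^3].
m × V → [L^3 M] ✗
m ÷ V → [L^-3 M] ✓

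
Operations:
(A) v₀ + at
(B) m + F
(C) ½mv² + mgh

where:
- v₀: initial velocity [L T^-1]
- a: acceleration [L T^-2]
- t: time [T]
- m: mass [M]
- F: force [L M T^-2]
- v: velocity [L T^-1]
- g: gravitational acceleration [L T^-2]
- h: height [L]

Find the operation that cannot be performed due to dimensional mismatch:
(B) m + F

(A) v₀ + at: v₀ [L T^-1] and at [L T^-1] — same dimensions ✓
(B) m + F: m [M] and F [L M T^-2] — different dimensions cannot be added/subtracted ✗
(C) ½mv² + mgh: ½mv² [L^2 M T^-2] and mgh [L^2 M T^-2] — same dimensions ✓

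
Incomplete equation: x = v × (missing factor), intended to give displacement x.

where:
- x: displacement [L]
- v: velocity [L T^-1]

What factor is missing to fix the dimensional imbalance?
t (time), dimensions [T]

x has dimensions [L] and v has dimensions [L T^-1].
The missing factor must have dimensions [L] / [L T^-1] = [T], i.e. time (t).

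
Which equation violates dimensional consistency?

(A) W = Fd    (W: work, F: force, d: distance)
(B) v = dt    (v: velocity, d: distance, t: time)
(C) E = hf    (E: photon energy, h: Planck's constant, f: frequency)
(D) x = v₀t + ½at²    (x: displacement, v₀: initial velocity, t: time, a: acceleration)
(B) v = dt

The equation (B) v = dt is dimensionally incorrect.

LHS (v): [L T^-1]
RHS (dt): [L T] ✗

The dimensions do not match. The other three equations balance.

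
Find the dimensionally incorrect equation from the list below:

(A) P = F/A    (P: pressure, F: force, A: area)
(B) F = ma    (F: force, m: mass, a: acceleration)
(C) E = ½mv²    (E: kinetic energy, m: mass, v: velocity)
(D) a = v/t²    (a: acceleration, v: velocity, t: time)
(D) a = v/t²

The equation (D) a = v/t² is dimensionally incorrect.

LHS (a): [L T^-2]
RHS (v/t²): [L T^-3] ✗

The dimensions do not match. The other three equations balance.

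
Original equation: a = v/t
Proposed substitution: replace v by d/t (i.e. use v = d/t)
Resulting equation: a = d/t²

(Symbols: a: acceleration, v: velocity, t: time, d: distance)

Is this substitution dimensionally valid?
Yes

[v] = [L T^-1] and [d/t] = [L T^-1]. These match, so the substitution replaces a quantity by one of the same dimensions and the result a = d/t² has LHS [L T^-2] vs RHS [L T^-2] — still consistent.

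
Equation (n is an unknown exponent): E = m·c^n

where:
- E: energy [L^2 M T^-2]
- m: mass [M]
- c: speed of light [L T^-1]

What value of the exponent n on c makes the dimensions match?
n = 2

E has dimensions [L^2 M T^-2]; c has dimensions [L T^-1].
The rest of the RHS has dimensions [M], so c^n must supply [L^2 T^-2].
With n = 2: m·c^2 has dimensions [L^2 M T^-2], matching the LHS ✓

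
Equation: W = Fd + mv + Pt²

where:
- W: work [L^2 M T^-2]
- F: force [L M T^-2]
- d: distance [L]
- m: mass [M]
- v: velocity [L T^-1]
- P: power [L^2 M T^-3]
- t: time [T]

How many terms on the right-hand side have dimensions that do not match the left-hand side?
2

LHS W: [L^2 M T^-2]
- Fd: [L^2 M T^-2] ✓
- mv: [L M T^-1] ✗
- Pt²: [L^2 M T^-1] ✗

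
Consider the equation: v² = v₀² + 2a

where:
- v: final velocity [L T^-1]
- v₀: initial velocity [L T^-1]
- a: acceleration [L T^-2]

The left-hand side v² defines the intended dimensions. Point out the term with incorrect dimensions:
The term 2a

Checking each RHS term against the LHS:
- v₀²: [L^2 T^-2] — matches v² [L^2 T^-2] ✓
- 2a: [L T^-2] — does NOT match v² [L^2 T^-2] ✗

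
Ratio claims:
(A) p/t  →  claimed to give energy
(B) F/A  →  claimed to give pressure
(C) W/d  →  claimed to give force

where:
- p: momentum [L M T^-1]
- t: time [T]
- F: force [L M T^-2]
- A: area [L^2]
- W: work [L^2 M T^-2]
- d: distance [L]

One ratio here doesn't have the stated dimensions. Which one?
(A) p/t does not give energy

(A) p/t: [L M T^-2] ≠ energy [L^2 M T^-2] ✗
(B) F/A: [L^-1 M T^-2] = pressure [L^-1 M T^-2] ✓
(C) W/d: [L M T^-2] = force [L M T^-2] ✓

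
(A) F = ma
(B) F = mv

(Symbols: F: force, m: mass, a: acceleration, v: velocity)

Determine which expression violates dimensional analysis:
(B)

(A) F = ma: LHS [L M T^-2], RHS [L M T^-2] ✓
(B) F = mv: LHS [L M T^-2], RHS [L M T^-1] ✗

Expression (B) F = mv is dimensionally incorrect.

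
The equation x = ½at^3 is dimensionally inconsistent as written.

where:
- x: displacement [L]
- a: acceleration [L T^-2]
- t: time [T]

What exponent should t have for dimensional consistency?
The exponent of t should be 2: x = ½at^2

The LHS x has dimensions [L]; t has dimensions [T].
As written, the RHS ½at^3 (exponent 3 on t) has dimensions [L T], which does not match.
With exponent 2, the RHS ½at^2 has dimensions [L], matching the LHS.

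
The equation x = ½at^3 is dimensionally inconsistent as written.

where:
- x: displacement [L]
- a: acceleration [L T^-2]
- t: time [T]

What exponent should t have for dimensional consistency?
The exponent of t should be 2: x = ½at^2

The LHS x has dimensions [L]; t has dimensions [T].
As written, the RHS ½at^3 (exponent 3 on t) has dimensions [L T], which does not match.
With exponent 2, the RHS ½at^2 has dimensions [L], matching the LHS.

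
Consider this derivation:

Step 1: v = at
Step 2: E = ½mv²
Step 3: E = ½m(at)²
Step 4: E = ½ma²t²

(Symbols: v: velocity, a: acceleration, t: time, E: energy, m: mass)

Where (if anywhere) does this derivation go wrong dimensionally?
No step introduces an error — all steps are dimensionally consistent.

Step 1: v = at → LHS [L T^-1], RHS [L T^-1] ✓
Step 2: E = ½mv² → LHS [L^2 M T^-2], RHS [L^2 M T^-2] ✓
Step 3: E = ½m(at)² → LHS [L^2 M T^-2], RHS [L^2 M T^-2] ✓
Step 4: E = ½ma²t² → LHS [L^2 M T^-2], RHS [L^2 M T^-2] ✓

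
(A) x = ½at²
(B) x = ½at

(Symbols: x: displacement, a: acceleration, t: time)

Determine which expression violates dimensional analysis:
(B)

(A) x = ½at²: LHS [L], RHS [L] ✓
(B) x = ½at: LHS [L], RHS [L T^-1] ✗

Expression (B) x = ½at is dimensionally incorrect.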